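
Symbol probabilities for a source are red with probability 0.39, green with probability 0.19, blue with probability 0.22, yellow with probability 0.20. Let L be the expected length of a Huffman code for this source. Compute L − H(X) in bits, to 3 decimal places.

Entropy H = −Σ p log₂ p ≈ 1.9300 bits.
Huffman merges: 19/100+1/5→39/100; 11/50+39/100→61/100; 39/100+61/100→1. L = 2 ≈ 2.0000.
L − H = 2.0000 − 1.9300 = 0.070 bits.

0.070 bits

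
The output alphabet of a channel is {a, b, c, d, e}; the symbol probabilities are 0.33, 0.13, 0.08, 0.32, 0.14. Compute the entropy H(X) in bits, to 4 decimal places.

H = −Σ pᵢ log₂ pᵢ.
−0.33·log₂(0.33) = 0.5278
−0.13·log₂(0.13) = 0.3826
−0.08·log₂(0.08) = 0.2915
−0.32·log₂(0.32) = 0.5260
−0.14·log₂(0.14) = 0.3971
Sum ≈ 2.1251 → 2.1251 bits.

2.1251 bits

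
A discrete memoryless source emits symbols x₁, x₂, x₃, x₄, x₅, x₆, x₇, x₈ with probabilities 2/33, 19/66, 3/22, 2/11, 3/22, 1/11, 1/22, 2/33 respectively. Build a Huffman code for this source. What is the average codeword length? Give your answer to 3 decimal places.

2.788 bits/symbol

Repeatedly combine the two least-probable nodes; the expected code length is the sum of the merged weights.
merge 1/22 + 2/33 → 7/66
merge 2/33 + 1/11 → 5/33
merge 7/66 + 3/22 → 8/33
merge 3/22 + 5/33 → 19/66
merge 2/11 + 8/33 → 14/33
merge 19/66 + 19/66 → 19/33
merge 14/33 + 19/33 → 1
L = 7/66 + 5/33 + 8/33 + 19/66 + 14/33 + 19/33 + 1 = 92/33 ≈ 2.788 bits/symbol.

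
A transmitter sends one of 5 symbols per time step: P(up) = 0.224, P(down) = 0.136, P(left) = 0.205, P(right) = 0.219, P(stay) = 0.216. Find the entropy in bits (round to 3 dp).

H = −Σ pᵢ log₂ pᵢ.
−0.224·log₂(0.224) = 0.4835
−0.136·log₂(0.136) = 0.3915
−0.205·log₂(0.205) = 0.4687
−0.219·log₂(0.219) = 0.4798
−0.216·log₂(0.216) = 0.4776
Sum ≈ 2.3010 → 2.301 bits.

2.301 bits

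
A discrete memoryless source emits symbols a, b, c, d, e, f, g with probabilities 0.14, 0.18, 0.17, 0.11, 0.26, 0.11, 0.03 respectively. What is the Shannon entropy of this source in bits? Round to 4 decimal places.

2.6346 bits

H = −Σ pᵢ log₂ pᵢ.
−0.14·log₂(0.14) = 0.3971
−0.18·log₂(0.18) = 0.4453
−0.17·log₂(0.17) = 0.4346
−0.11·log₂(0.11) = 0.3503
−0.26·log₂(0.26) = 0.5053
−0.11·log₂(0.11) = 0.3503
−0.03·log₂(0.03) = 0.1518
Sum ≈ 2.6346 → 2.6346 bits.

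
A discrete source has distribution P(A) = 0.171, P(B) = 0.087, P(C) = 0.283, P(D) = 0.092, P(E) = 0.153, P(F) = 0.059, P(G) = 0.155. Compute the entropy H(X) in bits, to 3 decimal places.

H = −Σ pᵢ log₂ pᵢ.
−0.171·log₂(0.171) = 0.4357
−0.087·log₂(0.087) = 0.3065
−0.283·log₂(0.283) = 0.5154
−0.092·log₂(0.092) = 0.3167
−0.153·log₂(0.153) = 0.4144
−0.059·log₂(0.059) = 0.2409
−0.155·log₂(0.155) = 0.4169
Sum ≈ 2.6464 → 2.646 bits.

2.646 bits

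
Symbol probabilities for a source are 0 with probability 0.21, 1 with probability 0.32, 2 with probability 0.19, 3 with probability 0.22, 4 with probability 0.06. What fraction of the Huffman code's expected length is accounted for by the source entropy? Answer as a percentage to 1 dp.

Entropy H = −Σ p log₂ p ≈ 2.1782 bits.
Huffman merges: 3/50+19/100→1/4; 21/100+11/50→43/100; 1/4+8/25→57/100; 43/100+57/100→1. L = 9/4 ≈ 2.2500.
Efficiency = H/L = 2.1782/2.2500 = 96.8%.

96.8%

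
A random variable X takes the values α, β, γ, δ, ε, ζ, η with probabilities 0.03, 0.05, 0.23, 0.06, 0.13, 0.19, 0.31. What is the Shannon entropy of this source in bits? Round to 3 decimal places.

H = −Σ pᵢ log₂ pᵢ.
−0.03·log₂(0.03) = 0.1518
−0.05·log₂(0.05) = 0.2161
−0.23·log₂(0.23) = 0.4877
−0.06·log₂(0.06) = 0.2435
−0.13·log₂(0.13) = 0.3826
−0.19·log₂(0.19) = 0.4552
−0.31·log₂(0.31) = 0.5238
Sum ≈ 2.4607 → 2.461 bits.

2.461 bits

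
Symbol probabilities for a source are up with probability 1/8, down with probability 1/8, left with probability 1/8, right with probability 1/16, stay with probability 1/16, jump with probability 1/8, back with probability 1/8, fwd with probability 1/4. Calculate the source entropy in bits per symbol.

Each probability is a power of 1/2, so log₂(1/p) is an integer.
H = Σ p·log₂(1/p) = 1/8·3 + 1/8·3 + 1/8·3 + 1/16·4 + 1/16·4 + 1/8·3 + 1/8·3 + 1/4·2 = 2.875 bits.

2.875 bits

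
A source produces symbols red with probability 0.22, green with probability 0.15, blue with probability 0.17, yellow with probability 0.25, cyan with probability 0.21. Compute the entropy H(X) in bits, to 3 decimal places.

2.299 bits

H = −Σ pᵢ log₂ pᵢ.
−0.22·log₂(0.22) = 0.4806
−0.15·log₂(0.15) = 0.4105
−0.17·log₂(0.17) = 0.4346
−0.25·log₂(0.25) = 0.5000
−0.21·log₂(0.21) = 0.4728
Sum ≈ 2.2985 → 2.299 bits.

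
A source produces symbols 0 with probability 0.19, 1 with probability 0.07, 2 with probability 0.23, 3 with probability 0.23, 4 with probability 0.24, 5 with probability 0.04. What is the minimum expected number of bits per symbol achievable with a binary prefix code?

Repeatedly combine the two least-probable nodes; the expected code length is the sum of the merged weights.
merge 1/25 + 7/100 → 11/100
merge 11/100 + 19/100 → 3/10
merge 23/100 + 23/100 → 23/50
merge 6/25 + 3/10 → 27/50
merge 23/50 + 27/50 → 1
L = 11/100 + 3/10 + 23/50 + 27/50 + 1 = 241/100 = 2.41 bits/symbol.

2.41 bits/symbol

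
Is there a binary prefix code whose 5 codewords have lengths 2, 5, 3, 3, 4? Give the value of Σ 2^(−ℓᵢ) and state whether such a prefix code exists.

0.59375; yes

With common denominator 2^5 = 32: Σ 2^(−ℓᵢ) = 8/32 + 1/32 + 4/32 + 4/32 + 2/32 = 19/32 = 0.59375.
Kraft's inequality requires Σ ≤ 1; here Σ = 0.59375 ≤ 1, so such a prefix code exists.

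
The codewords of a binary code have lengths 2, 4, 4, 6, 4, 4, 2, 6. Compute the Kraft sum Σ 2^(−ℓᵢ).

With common denominator 2^6 = 64: Σ 2^(−ℓᵢ) = 16/64 + 4/64 + 4/64 + 1/64 + 4/64 + 4/64 + 16/64 + 1/64 = 50/64 = 0.78125.

0.78125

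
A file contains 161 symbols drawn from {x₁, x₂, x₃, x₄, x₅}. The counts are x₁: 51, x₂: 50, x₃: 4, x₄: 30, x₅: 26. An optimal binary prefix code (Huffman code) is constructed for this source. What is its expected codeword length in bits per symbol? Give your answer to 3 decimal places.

2.186 bits/symbol

Probabilities are the counts divided by 161.
Repeatedly combine the two least-probable nodes; the expected code length is the sum of the merged weights.
merge 4/161 + 26/161 → 30/161
merge 30/161 + 30/161 → 60/161
merge 50/161 + 51/161 → 101/161
merge 60/161 + 101/161 → 1
L = 30/161 + 60/161 + 101/161 + 1 = 352/161 ≈ 2.186 bits/symbol.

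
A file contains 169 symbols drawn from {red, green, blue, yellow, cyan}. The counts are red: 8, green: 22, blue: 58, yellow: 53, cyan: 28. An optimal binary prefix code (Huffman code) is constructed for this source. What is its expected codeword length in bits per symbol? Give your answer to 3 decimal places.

2.178 bits/symbol

Probabilities are the counts divided by 169.
Repeatedly combine the two least-probable nodes; the expected code length is the sum of the merged weights.
merge 8/169 + 22/169 → 30/169
merge 28/169 + 30/169 → 58/169
merge 53/169 + 58/169 → 111/169
merge 58/169 + 111/169 → 1
L = 30/169 + 58/169 + 111/169 + 1 = 368/169 ≈ 2.178 bits/symbol.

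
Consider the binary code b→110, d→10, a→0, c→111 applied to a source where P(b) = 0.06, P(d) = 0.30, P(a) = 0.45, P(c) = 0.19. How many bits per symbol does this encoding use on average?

1.8 bits/symbol

L̄ = Σ pᵢ·ℓᵢ = 0.06·3 + 0.30·2 + 0.45·1 + 0.19·3 = 1.8 bits/symbol.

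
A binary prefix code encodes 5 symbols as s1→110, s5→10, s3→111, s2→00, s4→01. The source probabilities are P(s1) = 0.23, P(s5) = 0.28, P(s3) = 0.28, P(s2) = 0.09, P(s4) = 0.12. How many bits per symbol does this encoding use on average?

L̄ = Σ pᵢ·ℓᵢ = 0.23·3 + 0.28·2 + 0.28·3 + 0.09·2 + 0.12·2 = 2.51 bits/symbol.

2.51 bits/symbol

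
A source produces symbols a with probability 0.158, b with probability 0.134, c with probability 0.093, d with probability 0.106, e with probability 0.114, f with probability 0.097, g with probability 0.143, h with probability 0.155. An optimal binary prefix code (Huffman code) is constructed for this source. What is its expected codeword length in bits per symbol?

Repeatedly combine the two least-probable nodes; the expected code length is the sum of the merged weights.
merge 93/1000 + 97/1000 → 19/100
merge 53/500 + 57/500 → 11/50
merge 67/500 + 143/1000 → 277/1000
merge 31/200 + 79/500 → 313/1000
merge 19/100 + 11/50 → 41/100
merge 277/1000 + 313/1000 → 59/100
merge 41/100 + 59/100 → 1
L = 19/100 + 11/50 + 277/1000 + 313/1000 + 41/100 + 59/100 + 1 = 3 bits/symbol.

3 bits/symbol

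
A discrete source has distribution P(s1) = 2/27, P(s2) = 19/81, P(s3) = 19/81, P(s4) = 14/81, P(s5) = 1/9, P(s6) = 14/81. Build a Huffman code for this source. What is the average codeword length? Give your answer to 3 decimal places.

Repeatedly combine the two least-probable nodes; the expected code length is the sum of the merged weights.
merge 2/27 + 1/9 → 5/27
merge 14/81 + 14/81 → 28/81
merge 5/27 + 19/81 → 34/81
merge 19/81 + 28/81 → 47/81
merge 34/81 + 47/81 → 1
L = 5/27 + 28/81 + 34/81 + 47/81 + 1 = 205/81 ≈ 2.531 bits/symbol.

2.531 bits/symbol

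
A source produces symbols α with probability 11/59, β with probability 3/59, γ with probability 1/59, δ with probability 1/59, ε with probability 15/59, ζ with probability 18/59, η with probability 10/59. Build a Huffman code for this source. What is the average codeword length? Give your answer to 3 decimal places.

2.373 bits/symbol

Repeatedly combine the two least-probable nodes; the expected code length is the sum of the merged weights.
merge 1/59 + 1/59 → 2/59
merge 2/59 + 3/59 → 5/59
merge 5/59 + 10/59 → 15/59
merge 11/59 + 15/59 → 26/59
merge 15/59 + 18/59 → 33/59
merge 26/59 + 33/59 → 1
L = 2/59 + 5/59 + 15/59 + 26/59 + 33/59 + 1 = 140/59 ≈ 2.373 bits/symbol.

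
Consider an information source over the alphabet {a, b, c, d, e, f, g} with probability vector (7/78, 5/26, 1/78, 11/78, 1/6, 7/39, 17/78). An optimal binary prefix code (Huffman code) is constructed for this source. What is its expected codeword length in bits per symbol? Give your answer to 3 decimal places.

2.692 bits/symbol

Repeatedly combine the two least-probable nodes; the expected code length is the sum of the merged weights.
merge 1/78 + 7/78 → 4/39
merge 4/39 + 11/78 → 19/78
merge 1/6 + 7/39 → 9/26
merge 5/26 + 17/78 → 16/39
merge 19/78 + 9/26 → 23/39
merge 16/39 + 23/39 → 1
L = 4/39 + 19/78 + 9/26 + 16/39 + 23/39 + 1 = 35/13 ≈ 2.692 bits/symbol.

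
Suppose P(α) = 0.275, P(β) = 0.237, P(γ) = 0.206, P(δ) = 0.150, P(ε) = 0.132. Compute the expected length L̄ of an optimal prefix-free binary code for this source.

Repeatedly combine the two least-probable nodes; the expected code length is the sum of the merged weights.
merge 33/250 + 3/20 → 141/500
merge 103/500 + 237/1000 → 443/1000
merge 11/40 + 141/500 → 557/1000
merge 443/1000 + 557/1000 → 1
L = 141/500 + 443/1000 + 557/1000 + 1 = 1141/500 = 2.282 bits/symbol.

2.282 bits/symbol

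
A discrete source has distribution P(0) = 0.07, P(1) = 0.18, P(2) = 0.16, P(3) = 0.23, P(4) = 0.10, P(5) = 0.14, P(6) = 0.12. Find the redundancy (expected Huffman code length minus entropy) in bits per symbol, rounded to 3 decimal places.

Entropy H = −Σ p log₂ p ≈ 2.7209 bits.
Huffman merges: 7/100+1/10→17/100; 3/25+7/50→13/50; 4/25+17/100→33/100; 9/50+23/100→41/100; 13/50+33/100→59/100; 41/100+59/100→1. L = 69/25 ≈ 2.7600.
L − H = 2.7600 − 2.7209 = 0.039 bits.

0.039 bits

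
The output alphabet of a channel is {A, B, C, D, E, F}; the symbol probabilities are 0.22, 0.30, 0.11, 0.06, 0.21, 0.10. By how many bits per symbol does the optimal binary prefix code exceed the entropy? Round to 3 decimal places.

Entropy H = −Σ p log₂ p ≈ 2.4005 bits.
Huffman merges: 3/50+1/10→4/25; 11/100+4/25→27/100; 21/100+11/50→43/100; 27/100+3/10→57/100; 43/100+57/100→1. L = 243/100 ≈ 2.4300.
L − H = 2.4300 − 2.4005 = 0.030 bits.

0.030 bits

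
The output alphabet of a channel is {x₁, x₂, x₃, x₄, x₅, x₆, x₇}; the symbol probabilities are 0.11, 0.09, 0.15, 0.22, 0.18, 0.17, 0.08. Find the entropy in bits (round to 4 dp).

H = −Σ pᵢ log₂ pᵢ.
−0.11·log₂(0.11) = 0.3503
−0.09·log₂(0.09) = 0.3127
−0.15·log₂(0.15) = 0.4105
−0.22·log₂(0.22) = 0.4806
−0.18·log₂(0.18) = 0.4453
−0.17·log₂(0.17) = 0.4346
−0.08·log₂(0.08) = 0.2915
Sum ≈ 2.7255 → 2.7255 bits.

2.7255 bits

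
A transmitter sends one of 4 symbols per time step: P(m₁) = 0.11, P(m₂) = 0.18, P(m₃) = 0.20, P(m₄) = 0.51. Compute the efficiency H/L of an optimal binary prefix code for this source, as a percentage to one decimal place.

98.6%

Entropy H = −Σ p log₂ p ≈ 1.7554 bits.
Huffman merges: 11/100+9/50→29/100; 1/5+29/100→49/100; 49/100+51/100→1. L = 89/50 ≈ 1.7800.
Efficiency = H/L = 1.7554/1.7800 = 98.6%.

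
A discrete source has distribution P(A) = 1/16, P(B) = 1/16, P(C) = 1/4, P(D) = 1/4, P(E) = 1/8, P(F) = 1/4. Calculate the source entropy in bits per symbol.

2.375 bits

Each probability is a power of 1/2, so log₂(1/p) is an integer.
H = Σ p·log₂(1/p) = 1/16·4 + 1/16·4 + 1/4·2 + 1/4·2 + 1/8·3 + 1/4·2 = 2.375 bits.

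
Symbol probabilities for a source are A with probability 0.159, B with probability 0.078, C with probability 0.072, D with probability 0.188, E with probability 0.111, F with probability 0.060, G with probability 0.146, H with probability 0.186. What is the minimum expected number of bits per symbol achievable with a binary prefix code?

2.944 bits/symbol

Repeatedly combine the two least-probable nodes; the expected code length is the sum of the merged weights.
merge 3/50 + 9/125 → 33/250
merge 39/500 + 111/1000 → 189/1000
merge 33/250 + 73/500 → 139/500
merge 159/1000 + 93/500 → 69/200
merge 47/250 + 189/1000 → 377/1000
merge 139/500 + 69/200 → 623/1000
merge 377/1000 + 623/1000 → 1
L = 33/250 + 189/1000 + 139/500 + 69/200 + 377/1000 + 623/1000 + 1 = 368/125 = 2.944 bits/symbol.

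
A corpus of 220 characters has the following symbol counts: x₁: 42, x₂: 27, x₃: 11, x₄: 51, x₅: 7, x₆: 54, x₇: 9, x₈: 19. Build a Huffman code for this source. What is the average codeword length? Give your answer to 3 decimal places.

2.718 bits/symbol

Probabilities are the counts divided by 220.
Repeatedly combine the two least-probable nodes; the expected code length is the sum of the merged weights.
merge 7/220 + 9/220 → 4/55
merge 1/20 + 4/55 → 27/220
merge 19/220 + 27/220 → 23/110
merge 27/220 + 21/110 → 69/220
merge 23/110 + 51/220 → 97/220
merge 27/110 + 69/220 → 123/220
merge 97/220 + 123/220 → 1
L = 4/55 + 27/220 + 23/110 + 69/220 + 97/220 + 123/220 + 1 = 299/110 ≈ 2.718 bits/symbol.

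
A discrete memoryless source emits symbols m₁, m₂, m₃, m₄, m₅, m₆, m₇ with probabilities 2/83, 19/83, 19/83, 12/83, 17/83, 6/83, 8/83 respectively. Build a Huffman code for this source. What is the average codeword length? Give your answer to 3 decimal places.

2.627 bits/symbol

Repeatedly combine the two least-probable nodes; the expected code length is the sum of the merged weights.
merge 2/83 + 6/83 → 8/83
merge 8/83 + 8/83 → 16/83
merge 12/83 + 16/83 → 28/83
merge 17/83 + 19/83 → 36/83
merge 19/83 + 28/83 → 47/83
merge 36/83 + 47/83 → 1
L = 8/83 + 16/83 + 28/83 + 36/83 + 47/83 + 1 = 218/83 ≈ 2.627 bits/symbol.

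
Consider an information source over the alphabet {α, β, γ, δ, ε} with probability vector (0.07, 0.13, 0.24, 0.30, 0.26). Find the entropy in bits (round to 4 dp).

H = −Σ pᵢ log₂ pᵢ.
−0.07·log₂(0.07) = 0.2686
−0.13·log₂(0.13) = 0.3826
−0.24·log₂(0.24) = 0.4941
−0.30·log₂(0.30) = 0.5211
−0.26·log₂(0.26) = 0.5053
Sum ≈ 2.1717 → 2.1717 bits.

2.1717 bits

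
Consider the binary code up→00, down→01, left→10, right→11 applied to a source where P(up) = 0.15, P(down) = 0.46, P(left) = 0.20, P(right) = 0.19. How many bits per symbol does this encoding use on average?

2 bits/symbol

L̄ = Σ pᵢ·ℓᵢ = 0.15·2 + 0.46·2 + 0.20·2 + 0.19·2 = 2 bits/symbol.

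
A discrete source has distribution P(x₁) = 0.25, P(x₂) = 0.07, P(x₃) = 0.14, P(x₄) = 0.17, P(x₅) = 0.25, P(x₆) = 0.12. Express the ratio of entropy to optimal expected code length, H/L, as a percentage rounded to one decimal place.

Entropy H = −Σ p log₂ p ≈ 2.4673 bits.
Huffman merges: 7/100+3/25→19/100; 7/50+17/100→31/100; 19/100+1/4→11/25; 1/4+31/100→14/25; 11/25+14/25→1. L = 5/2 ≈ 2.5000.
Efficiency = H/L = 2.4673/2.5000 = 98.7%.

98.7%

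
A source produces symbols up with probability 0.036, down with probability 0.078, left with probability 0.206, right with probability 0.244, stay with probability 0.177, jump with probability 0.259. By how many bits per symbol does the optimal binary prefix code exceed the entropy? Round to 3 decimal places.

Entropy H = −Σ p log₂ p ≈ 2.3728 bits.
Huffman merges: 9/250+39/500→57/500; 57/500+177/1000→291/1000; 103/500+61/250→9/20; 259/1000+291/1000→11/20; 9/20+11/20→1. L = 481/200 ≈ 2.4050.
L − H = 2.4050 − 2.3728 = 0.032 bits.

0.032 bits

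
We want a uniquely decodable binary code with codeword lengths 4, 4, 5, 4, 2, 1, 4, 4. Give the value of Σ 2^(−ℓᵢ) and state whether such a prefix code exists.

With common denominator 2^5 = 32: Σ 2^(−ℓᵢ) = 2/32 + 2/32 + 1/32 + 2/32 + 8/32 + 16/32 + 2/32 + 2/32 = 35/32 = 1.09375.
Kraft's inequality requires Σ ≤ 1; here Σ = 1.09375 > 1, so no such prefix code exists.

1.09375; no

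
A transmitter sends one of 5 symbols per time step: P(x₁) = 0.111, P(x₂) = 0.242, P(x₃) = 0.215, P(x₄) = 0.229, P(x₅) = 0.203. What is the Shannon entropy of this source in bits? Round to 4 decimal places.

2.2781 bits

H = −Σ pᵢ log₂ pᵢ.
−0.111·log₂(0.111) = 0.3520
−0.242·log₂(0.242) = 0.4954
−0.215·log₂(0.215) = 0.4768
−0.229·log₂(0.229) = 0.4870
−0.203·log₂(0.203) = 0.4670
Sum ≈ 2.2781 → 2.2781 bits.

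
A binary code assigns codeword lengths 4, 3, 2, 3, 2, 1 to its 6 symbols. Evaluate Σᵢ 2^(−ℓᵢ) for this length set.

With common denominator 2^4 = 16: Σ 2^(−ℓᵢ) = 1/16 + 2/16 + 4/16 + 2/16 + 4/16 + 8/16 = 21/16 = 1.3125.

1.3125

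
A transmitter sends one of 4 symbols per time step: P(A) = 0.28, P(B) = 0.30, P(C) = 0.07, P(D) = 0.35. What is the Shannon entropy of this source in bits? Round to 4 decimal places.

H = −Σ pᵢ log₂ pᵢ.
−0.28·log₂(0.28) = 0.5142
−0.30·log₂(0.30) = 0.5211
−0.07·log₂(0.07) = 0.2686
−0.35·log₂(0.35) = 0.5301
Sum ≈ 1.8340 → 1.8340 bits.

1.8340 bits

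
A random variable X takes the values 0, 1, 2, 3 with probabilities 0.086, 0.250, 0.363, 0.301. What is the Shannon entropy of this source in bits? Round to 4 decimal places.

H = −Σ pᵢ log₂ pᵢ.
−0.086·log₂(0.086) = 0.3044
−0.250·log₂(0.250) = 0.5000
−0.363·log₂(0.363) = 0.5307
−0.301·log₂(0.301) = 0.5214
Sum ≈ 1.8565 → 1.8565 bits.

1.8565 bits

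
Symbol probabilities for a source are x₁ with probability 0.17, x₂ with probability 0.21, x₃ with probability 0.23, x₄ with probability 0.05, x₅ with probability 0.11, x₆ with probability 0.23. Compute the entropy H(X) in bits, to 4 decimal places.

2.4491 bits

H = −Σ pᵢ log₂ pᵢ.
−0.17·log₂(0.17) = 0.4346
−0.21·log₂(0.21) = 0.4728
−0.23·log₂(0.23) = 0.4877
−0.05·log₂(0.05) = 0.2161
−0.11·log₂(0.11) = 0.3503
−0.23·log₂(0.23) = 0.4877
Sum ≈ 2.4491 → 2.4491 bits.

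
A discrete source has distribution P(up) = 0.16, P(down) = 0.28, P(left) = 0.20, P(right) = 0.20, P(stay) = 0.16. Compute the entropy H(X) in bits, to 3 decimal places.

2.289 bits

H = −Σ pᵢ log₂ pᵢ.
−0.16·log₂(0.16) = 0.4230
−0.28·log₂(0.28) = 0.5142
−0.20·log₂(0.20) = 0.4644
−0.20·log₂(0.20) = 0.4644
−0.16·log₂(0.16) = 0.4230
Sum ≈ 2.2890 → 2.289 bits.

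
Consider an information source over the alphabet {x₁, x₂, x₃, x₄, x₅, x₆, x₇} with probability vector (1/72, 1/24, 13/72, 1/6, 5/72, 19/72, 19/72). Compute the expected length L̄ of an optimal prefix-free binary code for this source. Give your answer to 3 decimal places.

Repeatedly combine the two least-probable nodes; the expected code length is the sum of the merged weights.
merge 1/72 + 1/24 → 1/18
merge 1/18 + 5/72 → 1/8
merge 1/8 + 1/6 → 7/24
merge 13/72 + 19/72 → 4/9
merge 19/72 + 7/24 → 5/9
merge 4/9 + 5/9 → 1
L = 1/18 + 1/8 + 7/24 + 4/9 + 5/9 + 1 = 89/36 ≈ 2.472 bits/symbol.

2.472 bits/symbol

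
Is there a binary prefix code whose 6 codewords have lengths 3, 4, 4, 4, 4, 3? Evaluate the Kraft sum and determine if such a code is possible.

0.5; yes

With common denominator 2^4 = 16: Σ 2^(−ℓᵢ) = 2/16 + 1/16 + 1/16 + 1/16 + 1/16 + 2/16 = 8/16 = 0.5.
Kraft's inequality requires Σ ≤ 1; here Σ = 0.5 ≤ 1, so such a prefix code exists.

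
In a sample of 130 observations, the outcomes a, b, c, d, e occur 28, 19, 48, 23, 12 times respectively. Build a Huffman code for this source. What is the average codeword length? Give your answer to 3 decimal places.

Probabilities are the counts divided by 130.
Repeatedly combine the two least-probable nodes; the expected code length is the sum of the merged weights.
merge 6/65 + 19/130 → 31/130
merge 23/130 + 14/65 → 51/130
merge 31/130 + 24/65 → 79/130
merge 51/130 + 79/130 → 1
L = 31/130 + 51/130 + 79/130 + 1 = 291/130 ≈ 2.238 bits/symbol.

2.238 bits/symbol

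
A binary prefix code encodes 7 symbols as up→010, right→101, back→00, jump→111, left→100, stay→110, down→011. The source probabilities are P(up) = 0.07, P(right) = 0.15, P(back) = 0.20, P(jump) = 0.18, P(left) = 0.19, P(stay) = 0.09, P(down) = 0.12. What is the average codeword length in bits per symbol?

2.8 bits/symbol

L̄ = Σ pᵢ·ℓᵢ = 0.07·3 + 0.15·3 + 0.20·2 + 0.18·3 + 0.19·3 + 0.09·3 + 0.12·3 = 2.8 bits/symbol.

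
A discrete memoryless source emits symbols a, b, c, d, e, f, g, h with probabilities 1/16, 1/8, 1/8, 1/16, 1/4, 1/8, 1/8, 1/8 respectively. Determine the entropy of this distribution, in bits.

2.875 bits

Each probability is a power of 1/2, so log₂(1/p) is an integer.
H = Σ p·log₂(1/p) = 1/16·4 + 1/8·3 + 1/8·3 + 1/16·4 + 1/4·2 + 1/8·3 + 1/8·3 + 1/8·3 = 2.875 bits.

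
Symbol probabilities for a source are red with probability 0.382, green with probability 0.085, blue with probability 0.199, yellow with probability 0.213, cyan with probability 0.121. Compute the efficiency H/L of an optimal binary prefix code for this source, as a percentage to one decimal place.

Entropy H = −Σ p log₂ p ≈ 2.1400 bits.
Huffman merges: 17/200+121/1000→103/500; 199/1000+103/500→81/200; 213/1000+191/500→119/200; 81/200+119/200→1. L = 1103/500 ≈ 2.2060.
Efficiency = H/L = 2.1400/2.2060 = 97.0%.

97.0%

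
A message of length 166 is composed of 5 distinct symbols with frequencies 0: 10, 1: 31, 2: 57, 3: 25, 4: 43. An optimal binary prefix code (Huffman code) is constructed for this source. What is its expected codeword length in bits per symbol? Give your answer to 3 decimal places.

2.211 bits/symbol

Probabilities are the counts divided by 166.
Repeatedly combine the two least-probable nodes; the expected code length is the sum of the merged weights.
merge 5/83 + 25/166 → 35/166
merge 31/166 + 35/166 → 33/83
merge 43/166 + 57/166 → 50/83
merge 33/83 + 50/83 → 1
L = 35/166 + 33/83 + 50/83 + 1 = 367/166 ≈ 2.211 bits/symbol.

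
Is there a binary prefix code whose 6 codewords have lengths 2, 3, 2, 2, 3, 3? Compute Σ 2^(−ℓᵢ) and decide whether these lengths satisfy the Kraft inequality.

1.125; no

With common denominator 2^3 = 8: Σ 2^(−ℓᵢ) = 2/8 + 1/8 + 2/8 + 2/8 + 1/8 + 1/8 = 9/8 = 1.125.
Kraft's inequality requires Σ ≤ 1; here Σ = 1.125 > 1, so no such prefix code exists.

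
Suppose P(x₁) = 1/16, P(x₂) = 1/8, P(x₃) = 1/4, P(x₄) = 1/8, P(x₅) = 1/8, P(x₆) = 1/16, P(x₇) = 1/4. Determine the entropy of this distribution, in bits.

Each probability is a power of 1/2, so log₂(1/p) is an integer.
H = Σ p·log₂(1/p) = 1/16·4 + 1/8·3 + 1/4·2 + 1/8·3 + 1/8·3 + 1/16·4 + 1/4·2 = 2.625 bits.

2.625 bits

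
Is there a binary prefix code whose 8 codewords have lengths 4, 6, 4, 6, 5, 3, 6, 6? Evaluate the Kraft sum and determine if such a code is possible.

0.34375; yes

With common denominator 2^6 = 64: Σ 2^(−ℓᵢ) = 4/64 + 1/64 + 4/64 + 1/64 + 2/64 + 8/64 + 1/64 + 1/64 = 22/64 = 0.34375.
Kraft's inequality requires Σ ≤ 1; here Σ = 0.34375 ≤ 1, so such a prefix code exists.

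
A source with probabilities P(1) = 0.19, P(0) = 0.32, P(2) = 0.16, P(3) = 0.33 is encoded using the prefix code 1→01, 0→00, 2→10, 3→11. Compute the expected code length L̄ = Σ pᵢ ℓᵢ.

L̄ = Σ pᵢ·ℓᵢ = 0.19·2 + 0.32·2 + 0.16·2 + 0.33·2 = 2 bits/symbol.

2 bits/symbol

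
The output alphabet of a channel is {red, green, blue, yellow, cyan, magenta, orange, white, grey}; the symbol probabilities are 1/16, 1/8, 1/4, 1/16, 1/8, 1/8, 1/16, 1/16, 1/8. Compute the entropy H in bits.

3 bits

Each probability is a power of 1/2, so log₂(1/p) is an integer.
H = Σ p·log₂(1/p) = 1/16·4 + 1/8·3 + 1/4·2 + 1/16·4 + 1/8·3 + 1/8·3 + 1/16·4 + 1/16·4 + 1/8·3 = 3 bits.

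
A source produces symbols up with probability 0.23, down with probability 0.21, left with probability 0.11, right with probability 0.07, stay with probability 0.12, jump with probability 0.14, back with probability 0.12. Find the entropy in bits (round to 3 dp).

H = −Σ pᵢ log₂ pᵢ.
−0.23·log₂(0.23) = 0.4877
−0.21·log₂(0.21) = 0.4728
−0.11·log₂(0.11) = 0.3503
−0.07·log₂(0.07) = 0.2686
−0.12·log₂(0.12) = 0.3671
−0.14·log₂(0.14) = 0.3971
−0.12·log₂(0.12) = 0.3671
Sum ≈ 2.7106 → 2.711 bits.

2.711 bits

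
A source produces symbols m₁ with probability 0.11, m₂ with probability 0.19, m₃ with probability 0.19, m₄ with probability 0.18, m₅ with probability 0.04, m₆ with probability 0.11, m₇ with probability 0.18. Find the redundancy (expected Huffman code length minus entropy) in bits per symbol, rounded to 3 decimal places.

Entropy H = −Σ p log₂ p ≈ 2.6874 bits.
Huffman merges: 1/25+11/100→3/20; 11/100+3/20→13/50; 9/50+9/50→9/25; 19/100+19/100→19/50; 13/50+9/25→31/50; 19/50+31/50→1. L = 277/100 ≈ 2.7700.
L − H = 2.7700 − 2.6874 = 0.083 bits.

0.083 bits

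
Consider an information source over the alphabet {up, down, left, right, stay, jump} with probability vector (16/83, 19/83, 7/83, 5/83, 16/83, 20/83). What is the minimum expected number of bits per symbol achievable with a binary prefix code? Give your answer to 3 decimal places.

2.482 bits/symbol

Repeatedly combine the two least-probable nodes; the expected code length is the sum of the merged weights.
merge 5/83 + 7/83 → 12/83
merge 12/83 + 16/83 → 28/83
merge 16/83 + 19/83 → 35/83
merge 20/83 + 28/83 → 48/83
merge 35/83 + 48/83 → 1
L = 12/83 + 28/83 + 35/83 + 48/83 + 1 = 206/83 ≈ 2.482 bits/symbol.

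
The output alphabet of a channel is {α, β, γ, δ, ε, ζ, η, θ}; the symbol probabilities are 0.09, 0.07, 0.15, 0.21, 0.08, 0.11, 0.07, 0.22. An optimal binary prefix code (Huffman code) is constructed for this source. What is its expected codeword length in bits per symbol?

Repeatedly combine the two least-probable nodes; the expected code length is the sum of the merged weights.
merge 7/100 + 7/100 → 7/50
merge 2/25 + 9/100 → 17/100
merge 11/100 + 7/50 → 1/4
merge 3/20 + 17/100 → 8/25
merge 21/100 + 11/50 → 43/100
merge 1/4 + 8/25 → 57/100
merge 43/100 + 57/100 → 1
L = 7/50 + 17/100 + 1/4 + 8/25 + 43/100 + 57/100 + 1 = 72/25 = 2.88 bits/symbol.

2.88 bits/symbol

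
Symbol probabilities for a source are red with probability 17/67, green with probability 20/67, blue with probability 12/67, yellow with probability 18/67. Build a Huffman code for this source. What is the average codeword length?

Repeatedly combine the two least-probable nodes; the expected code length is the sum of the merged weights.
merge 12/67 + 17/67 → 29/67
merge 18/67 + 20/67 → 38/67
merge 29/67 + 38/67 → 1
L = 29/67 + 38/67 + 1 = 2 bits/symbol.

2 bits/symbol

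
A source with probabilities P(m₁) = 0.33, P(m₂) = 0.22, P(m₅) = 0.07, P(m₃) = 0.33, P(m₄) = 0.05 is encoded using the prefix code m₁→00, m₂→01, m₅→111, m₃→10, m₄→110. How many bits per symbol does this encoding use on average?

2.12 bits/symbol

L̄ = Σ pᵢ·ℓᵢ = 0.33·2 + 0.22·2 + 0.07·3 + 0.33·2 + 0.05·3 = 2.12 bits/symbol.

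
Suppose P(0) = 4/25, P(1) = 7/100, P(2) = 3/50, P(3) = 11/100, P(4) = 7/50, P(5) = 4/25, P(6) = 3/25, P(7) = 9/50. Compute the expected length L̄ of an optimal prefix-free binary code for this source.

2.95 bits/symbol

Repeatedly combine the two least-probable nodes; the expected code length is the sum of the merged weights.
merge 3/50 + 7/100 → 13/100
merge 11/100 + 3/25 → 23/100
merge 13/100 + 7/50 → 27/100
merge 4/25 + 4/25 → 8/25
merge 9/50 + 23/100 → 41/100
merge 27/100 + 8/25 → 59/100
merge 41/100 + 59/100 → 1
L = 13/100 + 23/100 + 27/100 + 8/25 + 41/100 + 59/100 + 1 = 59/20 = 2.95 bits/symbol.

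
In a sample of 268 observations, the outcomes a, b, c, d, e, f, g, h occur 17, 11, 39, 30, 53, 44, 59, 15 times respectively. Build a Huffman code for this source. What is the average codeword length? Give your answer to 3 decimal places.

Probabilities are the counts divided by 268.
Repeatedly combine the two least-probable nodes; the expected code length is the sum of the merged weights.
merge 11/268 + 15/268 → 13/134
merge 17/268 + 13/134 → 43/268
merge 15/134 + 39/268 → 69/268
merge 43/268 + 11/67 → 87/268
merge 53/268 + 59/268 → 28/67
merge 69/268 + 87/268 → 39/67
merge 28/67 + 39/67 → 1
L = 13/134 + 43/268 + 69/268 + 87/268 + 28/67 + 39/67 + 1 = 761/268 ≈ 2.840 bits/symbol.

2.840 bits/symbol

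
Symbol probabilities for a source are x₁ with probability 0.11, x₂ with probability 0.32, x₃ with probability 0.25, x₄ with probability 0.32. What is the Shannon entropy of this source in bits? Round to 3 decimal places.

H = −Σ pᵢ log₂ pᵢ.
−0.11·log₂(0.11) = 0.3503
−0.32·log₂(0.32) = 0.5260
−0.25·log₂(0.25) = 0.5000
−0.32·log₂(0.32) = 0.5260
Sum ≈ 1.9024 → 1.902 bits.

1.902 bits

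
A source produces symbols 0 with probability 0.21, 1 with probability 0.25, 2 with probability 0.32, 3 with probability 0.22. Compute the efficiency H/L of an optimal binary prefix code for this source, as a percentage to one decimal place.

99.0%

Entropy H = −Σ p log₂ p ≈ 1.9794 bits.
Huffman merges: 21/100+11/50→43/100; 1/4+8/25→57/100; 43/100+57/100→1. L = 2 ≈ 2.0000.
Efficiency = H/L = 1.9794/2.0000 = 99.0%.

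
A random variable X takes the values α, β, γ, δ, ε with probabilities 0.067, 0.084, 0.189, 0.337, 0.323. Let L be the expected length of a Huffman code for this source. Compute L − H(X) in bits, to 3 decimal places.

Entropy H = −Σ p log₂ p ≈ 2.0712 bits.
Huffman merges: 67/1000+21/250→151/1000; 151/1000+189/1000→17/50; 323/1000+337/1000→33/50; 17/50+33/50→1. L = 2151/1000 ≈ 2.1510.
L − H = 2.1510 − 2.0712 = 0.080 bits.

0.080 bits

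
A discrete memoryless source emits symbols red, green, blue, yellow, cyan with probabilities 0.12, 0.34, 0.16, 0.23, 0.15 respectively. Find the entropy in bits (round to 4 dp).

H = −Σ pᵢ log₂ pᵢ.
−0.12·log₂(0.12) = 0.3671
−0.34·log₂(0.34) = 0.5292
−0.16·log₂(0.16) = 0.4230
−0.23·log₂(0.23) = 0.4877
−0.15·log₂(0.15) = 0.4105
Sum ≈ 2.2175 → 2.2175 bits.

2.2175 bits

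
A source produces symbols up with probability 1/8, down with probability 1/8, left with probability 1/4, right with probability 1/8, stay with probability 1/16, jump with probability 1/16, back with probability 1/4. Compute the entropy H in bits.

Each probability is a power of 1/2, so log₂(1/p) is an integer.
H = Σ p·log₂(1/p) = 1/8·3 + 1/8·3 + 1/4·2 + 1/8·3 + 1/16·4 + 1/16·4 + 1/4·2 = 2.625 bits.

2.625 bits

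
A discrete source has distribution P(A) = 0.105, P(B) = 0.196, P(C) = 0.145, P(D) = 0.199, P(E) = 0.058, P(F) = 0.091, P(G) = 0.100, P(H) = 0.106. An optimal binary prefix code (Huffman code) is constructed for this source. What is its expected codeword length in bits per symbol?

Repeatedly combine the two least-probable nodes; the expected code length is the sum of the merged weights.
merge 29/500 + 91/1000 → 149/1000
merge 1/10 + 21/200 → 41/200
merge 53/500 + 29/200 → 251/1000
merge 149/1000 + 49/250 → 69/200
merge 199/1000 + 41/200 → 101/250
merge 251/1000 + 69/200 → 149/250
merge 101/250 + 149/250 → 1
L = 149/1000 + 41/200 + 251/1000 + 69/200 + 101/250 + 149/250 + 1 = 59/20 = 2.95 bits/symbol.

2.95 bits/symbol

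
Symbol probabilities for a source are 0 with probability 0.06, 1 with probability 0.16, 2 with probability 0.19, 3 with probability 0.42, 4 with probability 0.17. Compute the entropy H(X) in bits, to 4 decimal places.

2.0820 bits

H = −Σ pᵢ log₂ pᵢ.
−0.06·log₂(0.06) = 0.2435
−0.16·log₂(0.16) = 0.4230
−0.19·log₂(0.19) = 0.4552
−0.42·log₂(0.42) = 0.5256
−0.17·log₂(0.17) = 0.4346
Sum ≈ 2.0820 → 2.0820 bits.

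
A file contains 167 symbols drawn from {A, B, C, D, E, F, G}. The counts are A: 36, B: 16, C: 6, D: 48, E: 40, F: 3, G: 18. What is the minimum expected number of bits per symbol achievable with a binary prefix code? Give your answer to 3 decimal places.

Probabilities are the counts divided by 167.
Repeatedly combine the two least-probable nodes; the expected code length is the sum of the merged weights.
merge 3/167 + 6/167 → 9/167
merge 9/167 + 16/167 → 25/167
merge 18/167 + 25/167 → 43/167
merge 36/167 + 40/167 → 76/167
merge 43/167 + 48/167 → 91/167
merge 76/167 + 91/167 → 1
L = 9/167 + 25/167 + 43/167 + 76/167 + 91/167 + 1 = 411/167 ≈ 2.461 bits/symbol.

2.461 bits/symbol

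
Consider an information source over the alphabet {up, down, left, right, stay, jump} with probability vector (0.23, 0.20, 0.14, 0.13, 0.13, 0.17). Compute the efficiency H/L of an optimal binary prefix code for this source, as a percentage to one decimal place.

99.2%

Entropy H = −Σ p log₂ p ≈ 2.5490 bits.
Huffman merges: 13/100+13/100→13/50; 7/50+17/100→31/100; 1/5+23/100→43/100; 13/50+31/100→57/100; 43/100+57/100→1. L = 257/100 ≈ 2.5700.
Efficiency = H/L = 2.5490/2.5700 = 99.2%.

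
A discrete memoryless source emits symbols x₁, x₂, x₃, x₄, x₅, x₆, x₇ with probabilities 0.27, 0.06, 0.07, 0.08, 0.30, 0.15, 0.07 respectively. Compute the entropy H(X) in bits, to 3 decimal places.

2.514 bits

H = −Σ pᵢ log₂ pᵢ.
−0.27·log₂(0.27) = 0.5100
−0.06·log₂(0.06) = 0.2435
−0.07·log₂(0.07) = 0.2686
−0.08·log₂(0.08) = 0.2915
−0.30·log₂(0.30) = 0.5211
−0.15·log₂(0.15) = 0.4105
−0.07·log₂(0.07) = 0.2686
Sum ≈ 2.5138 → 2.514 bits.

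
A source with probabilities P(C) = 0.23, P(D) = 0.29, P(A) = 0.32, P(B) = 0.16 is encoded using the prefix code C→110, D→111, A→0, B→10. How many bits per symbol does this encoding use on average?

L̄ = Σ pᵢ·ℓᵢ = 0.23·3 + 0.29·3 + 0.32·1 + 0.16·2 = 2.2 bits/symbol.

2.2 bits/symbol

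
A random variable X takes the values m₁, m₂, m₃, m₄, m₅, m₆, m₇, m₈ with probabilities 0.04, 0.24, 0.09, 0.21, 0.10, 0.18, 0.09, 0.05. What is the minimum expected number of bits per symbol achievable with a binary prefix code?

Repeatedly combine the two least-probable nodes; the expected code length is the sum of the merged weights.
merge 1/25 + 1/20 → 9/100
merge 9/100 + 9/100 → 9/50
merge 9/100 + 1/10 → 19/100
merge 9/50 + 9/50 → 9/25
merge 19/100 + 21/100 → 2/5
merge 6/25 + 9/25 → 3/5
merge 2/5 + 3/5 → 1
L = 9/100 + 9/50 + 19/100 + 9/25 + 2/5 + 3/5 + 1 = 141/50 = 2.82 bits/symbol.

2.82 bits/symbol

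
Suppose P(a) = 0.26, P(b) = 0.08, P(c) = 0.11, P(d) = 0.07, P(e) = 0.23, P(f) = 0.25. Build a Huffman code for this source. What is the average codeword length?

Repeatedly combine the two least-probable nodes; the expected code length is the sum of the merged weights.
merge 7/100 + 2/25 → 3/20
merge 11/100 + 3/20 → 13/50
merge 23/100 + 1/4 → 12/25
merge 13/50 + 13/50 → 13/25
merge 12/25 + 13/25 → 1
L = 3/20 + 13/50 + 12/25 + 13/25 + 1 = 241/100 = 2.41 bits/symbol.

2.41 bits/symbol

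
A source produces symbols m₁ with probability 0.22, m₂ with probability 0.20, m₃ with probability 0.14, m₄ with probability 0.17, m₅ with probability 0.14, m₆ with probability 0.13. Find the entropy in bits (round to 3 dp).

2.556 bits

H = −Σ pᵢ log₂ pᵢ.
−0.22·log₂(0.22) = 0.4806
−0.20·log₂(0.20) = 0.4644
−0.14·log₂(0.14) = 0.3971
−0.17·log₂(0.17) = 0.4346
−0.14·log₂(0.14) = 0.3971
−0.13·log₂(0.13) = 0.3826
Sum ≈ 2.5564 → 2.556 bits.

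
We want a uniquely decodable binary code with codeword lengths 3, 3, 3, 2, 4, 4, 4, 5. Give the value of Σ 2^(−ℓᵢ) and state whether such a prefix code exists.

With common denominator 2^5 = 32: Σ 2^(−ℓᵢ) = 4/32 + 4/32 + 4/32 + 8/32 + 2/32 + 2/32 + 2/32 + 1/32 = 27/32 = 0.84375.
Kraft's inequality requires Σ ≤ 1; here Σ = 0.84375 ≤ 1, so such a prefix code exists.

0.84375; yes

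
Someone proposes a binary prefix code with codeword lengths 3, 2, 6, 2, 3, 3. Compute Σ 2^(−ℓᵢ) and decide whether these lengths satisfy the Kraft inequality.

0.890625; yes

With common denominator 2^6 = 64: Σ 2^(−ℓᵢ) = 8/64 + 16/64 + 1/64 + 16/64 + 8/64 + 8/64 = 57/64 = 0.890625.
Kraft's inequality requires Σ ≤ 1; here Σ = 0.890625 ≤ 1, so such a prefix code exists.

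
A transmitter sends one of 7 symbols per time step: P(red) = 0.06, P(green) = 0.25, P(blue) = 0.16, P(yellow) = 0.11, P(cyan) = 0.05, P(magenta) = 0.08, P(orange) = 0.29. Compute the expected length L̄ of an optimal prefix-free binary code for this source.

Repeatedly combine the two least-probable nodes; the expected code length is the sum of the merged weights.
merge 1/20 + 3/50 → 11/100
merge 2/25 + 11/100 → 19/100
merge 11/100 + 4/25 → 27/100
merge 19/100 + 1/4 → 11/25
merge 27/100 + 29/100 → 14/25
merge 11/25 + 14/25 → 1
L = 11/100 + 19/100 + 27/100 + 11/25 + 14/25 + 1 = 257/100 = 2.57 bits/symbol.

2.57 bits/symbol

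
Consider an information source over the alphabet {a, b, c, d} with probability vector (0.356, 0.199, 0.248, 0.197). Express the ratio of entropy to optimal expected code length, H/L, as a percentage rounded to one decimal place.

97.7%

Entropy H = −Σ p log₂ p ≈ 1.9545 bits.
Huffman merges: 197/1000+199/1000→99/250; 31/125+89/250→151/250; 99/250+151/250→1. L = 2 ≈ 2.0000.
Efficiency = H/L = 1.9545/2.0000 = 97.7%.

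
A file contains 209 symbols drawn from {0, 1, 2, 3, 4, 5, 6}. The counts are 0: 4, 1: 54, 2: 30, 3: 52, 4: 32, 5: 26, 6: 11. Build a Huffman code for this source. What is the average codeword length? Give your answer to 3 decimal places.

Probabilities are the counts divided by 209.
Repeatedly combine the two least-probable nodes; the expected code length is the sum of the merged weights.
merge 4/209 + 1/19 → 15/209
merge 15/209 + 26/209 → 41/209
merge 30/209 + 32/209 → 62/209
merge 41/209 + 52/209 → 93/209
merge 54/209 + 62/209 → 116/209
merge 93/209 + 116/209 → 1
L = 15/209 + 41/209 + 62/209 + 93/209 + 116/209 + 1 = 536/209 ≈ 2.565 bits/symbol.

2.565 bits/symbol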